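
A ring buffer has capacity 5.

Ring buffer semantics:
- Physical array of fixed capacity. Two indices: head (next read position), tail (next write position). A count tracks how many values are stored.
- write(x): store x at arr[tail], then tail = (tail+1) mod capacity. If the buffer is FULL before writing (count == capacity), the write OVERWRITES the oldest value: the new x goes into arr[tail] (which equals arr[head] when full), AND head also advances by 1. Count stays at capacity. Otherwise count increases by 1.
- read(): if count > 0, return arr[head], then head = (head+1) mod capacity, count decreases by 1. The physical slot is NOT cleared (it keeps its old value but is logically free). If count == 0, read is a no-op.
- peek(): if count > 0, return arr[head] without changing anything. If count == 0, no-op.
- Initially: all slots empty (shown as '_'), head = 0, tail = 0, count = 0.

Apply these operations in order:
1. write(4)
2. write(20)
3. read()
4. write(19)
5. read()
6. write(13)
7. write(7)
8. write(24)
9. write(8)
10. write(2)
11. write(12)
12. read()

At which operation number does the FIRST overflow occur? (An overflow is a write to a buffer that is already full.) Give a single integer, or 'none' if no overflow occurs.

After op 1 (write(4)): arr=[4 _ _ _ _] head=0 tail=1 count=1
After op 2 (write(20)): arr=[4 20 _ _ _] head=0 tail=2 count=2
After op 3 (read()): arr=[4 20 _ _ _] head=1 tail=2 count=1
After op 4 (write(19)): arr=[4 20 19 _ _] head=1 tail=3 count=2
After op 5 (read()): arr=[4 20 19 _ _] head=2 tail=3 count=1
After op 6 (write(13)): arr=[4 20 19 13 _] head=2 tail=4 count=2
After op 7 (write(7)): arr=[4 20 19 13 7] head=2 tail=0 count=3
After op 8 (write(24)): arr=[24 20 19 13 7] head=2 tail=1 count=4
After op 9 (write(8)): arr=[24 8 19 13 7] head=2 tail=2 count=5
After op 10 (write(2)): arr=[24 8 2 13 7] head=3 tail=3 count=5
After op 11 (write(12)): arr=[24 8 2 12 7] head=4 tail=4 count=5
After op 12 (read()): arr=[24 8 2 12 7] head=0 tail=4 count=4

Answer: 10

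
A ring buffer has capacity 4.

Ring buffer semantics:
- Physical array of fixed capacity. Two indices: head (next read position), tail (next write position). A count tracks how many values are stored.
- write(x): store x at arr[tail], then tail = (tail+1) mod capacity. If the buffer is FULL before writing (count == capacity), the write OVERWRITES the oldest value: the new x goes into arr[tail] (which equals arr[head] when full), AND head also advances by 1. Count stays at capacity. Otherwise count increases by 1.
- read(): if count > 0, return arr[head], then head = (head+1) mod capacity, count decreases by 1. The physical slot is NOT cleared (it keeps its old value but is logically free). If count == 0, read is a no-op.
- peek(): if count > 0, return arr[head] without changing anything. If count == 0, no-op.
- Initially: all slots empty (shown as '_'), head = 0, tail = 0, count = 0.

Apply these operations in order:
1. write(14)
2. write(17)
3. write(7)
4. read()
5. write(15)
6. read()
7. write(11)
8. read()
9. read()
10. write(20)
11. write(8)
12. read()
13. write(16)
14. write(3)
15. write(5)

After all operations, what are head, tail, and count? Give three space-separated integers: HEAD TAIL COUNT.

After op 1 (write(14)): arr=[14 _ _ _] head=0 tail=1 count=1
After op 2 (write(17)): arr=[14 17 _ _] head=0 tail=2 count=2
After op 3 (write(7)): arr=[14 17 7 _] head=0 tail=3 count=3
After op 4 (read()): arr=[14 17 7 _] head=1 tail=3 count=2
After op 5 (write(15)): arr=[14 17 7 15] head=1 tail=0 count=3
After op 6 (read()): arr=[14 17 7 15] head=2 tail=0 count=2
After op 7 (write(11)): arr=[11 17 7 15] head=2 tail=1 count=3
After op 8 (read()): arr=[11 17 7 15] head=3 tail=1 count=2
After op 9 (read()): arr=[11 17 7 15] head=0 tail=1 count=1
After op 10 (write(20)): arr=[11 20 7 15] head=0 tail=2 count=2
After op 11 (write(8)): arr=[11 20 8 15] head=0 tail=3 count=3
After op 12 (read()): arr=[11 20 8 15] head=1 tail=3 count=2
After op 13 (write(16)): arr=[11 20 8 16] head=1 tail=0 count=3
After op 14 (write(3)): arr=[3 20 8 16] head=1 tail=1 count=4
After op 15 (write(5)): arr=[3 5 8 16] head=2 tail=2 count=4

Answer: 2 2 4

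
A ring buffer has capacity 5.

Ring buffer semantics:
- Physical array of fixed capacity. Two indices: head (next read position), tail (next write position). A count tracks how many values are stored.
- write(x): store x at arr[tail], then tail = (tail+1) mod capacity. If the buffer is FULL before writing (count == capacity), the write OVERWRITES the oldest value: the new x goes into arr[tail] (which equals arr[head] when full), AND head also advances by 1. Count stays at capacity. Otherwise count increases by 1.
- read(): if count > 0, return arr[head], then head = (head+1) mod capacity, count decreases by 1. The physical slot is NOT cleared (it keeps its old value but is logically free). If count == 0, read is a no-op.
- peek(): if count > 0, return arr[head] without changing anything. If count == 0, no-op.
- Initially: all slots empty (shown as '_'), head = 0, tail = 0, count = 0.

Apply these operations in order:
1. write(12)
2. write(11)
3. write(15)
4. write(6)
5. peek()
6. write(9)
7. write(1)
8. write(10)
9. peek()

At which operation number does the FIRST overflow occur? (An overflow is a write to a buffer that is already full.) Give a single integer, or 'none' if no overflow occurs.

After op 1 (write(12)): arr=[12 _ _ _ _] head=0 tail=1 count=1
After op 2 (write(11)): arr=[12 11 _ _ _] head=0 tail=2 count=2
After op 3 (write(15)): arr=[12 11 15 _ _] head=0 tail=3 count=3
After op 4 (write(6)): arr=[12 11 15 6 _] head=0 tail=4 count=4
After op 5 (peek()): arr=[12 11 15 6 _] head=0 tail=4 count=4
After op 6 (write(9)): arr=[12 11 15 6 9] head=0 tail=0 count=5
After op 7 (write(1)): arr=[1 11 15 6 9] head=1 tail=1 count=5
After op 8 (write(10)): arr=[1 10 15 6 9] head=2 tail=2 count=5
After op 9 (peek()): arr=[1 10 15 6 9] head=2 tail=2 count=5

Answer: 7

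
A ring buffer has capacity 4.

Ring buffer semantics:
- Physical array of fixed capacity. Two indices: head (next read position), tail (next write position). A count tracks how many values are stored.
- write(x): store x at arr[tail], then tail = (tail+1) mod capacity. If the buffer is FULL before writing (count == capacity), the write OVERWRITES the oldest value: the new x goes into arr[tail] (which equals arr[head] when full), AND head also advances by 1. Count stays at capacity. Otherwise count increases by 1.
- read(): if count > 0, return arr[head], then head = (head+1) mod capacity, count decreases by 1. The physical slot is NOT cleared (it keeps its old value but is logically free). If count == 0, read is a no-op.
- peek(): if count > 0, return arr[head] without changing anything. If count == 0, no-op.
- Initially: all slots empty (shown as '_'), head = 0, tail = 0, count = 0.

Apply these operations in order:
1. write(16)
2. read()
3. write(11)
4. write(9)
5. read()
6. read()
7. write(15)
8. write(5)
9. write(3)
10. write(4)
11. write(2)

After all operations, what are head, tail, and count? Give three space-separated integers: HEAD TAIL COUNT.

Answer: 0 0 4

Derivation:
After op 1 (write(16)): arr=[16 _ _ _] head=0 tail=1 count=1
After op 2 (read()): arr=[16 _ _ _] head=1 tail=1 count=0
After op 3 (write(11)): arr=[16 11 _ _] head=1 tail=2 count=1
After op 4 (write(9)): arr=[16 11 9 _] head=1 tail=3 count=2
After op 5 (read()): arr=[16 11 9 _] head=2 tail=3 count=1
After op 6 (read()): arr=[16 11 9 _] head=3 tail=3 count=0
After op 7 (write(15)): arr=[16 11 9 15] head=3 tail=0 count=1
After op 8 (write(5)): arr=[5 11 9 15] head=3 tail=1 count=2
After op 9 (write(3)): arr=[5 3 9 15] head=3 tail=2 count=3
After op 10 (write(4)): arr=[5 3 4 15] head=3 tail=3 count=4
After op 11 (write(2)): arr=[5 3 4 2] head=0 tail=0 count=4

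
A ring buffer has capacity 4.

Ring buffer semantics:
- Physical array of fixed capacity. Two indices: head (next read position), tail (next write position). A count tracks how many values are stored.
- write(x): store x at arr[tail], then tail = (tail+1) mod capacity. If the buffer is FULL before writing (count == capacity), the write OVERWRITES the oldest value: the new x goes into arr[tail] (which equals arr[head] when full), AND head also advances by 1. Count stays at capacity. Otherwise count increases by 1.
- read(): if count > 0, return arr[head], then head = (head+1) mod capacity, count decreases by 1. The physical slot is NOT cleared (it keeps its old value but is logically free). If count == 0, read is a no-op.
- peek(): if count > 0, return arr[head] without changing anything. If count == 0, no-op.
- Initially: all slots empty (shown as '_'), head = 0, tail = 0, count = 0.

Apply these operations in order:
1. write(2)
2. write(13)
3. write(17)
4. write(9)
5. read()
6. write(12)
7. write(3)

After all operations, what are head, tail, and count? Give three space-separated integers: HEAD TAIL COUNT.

After op 1 (write(2)): arr=[2 _ _ _] head=0 tail=1 count=1
After op 2 (write(13)): arr=[2 13 _ _] head=0 tail=2 count=2
After op 3 (write(17)): arr=[2 13 17 _] head=0 tail=3 count=3
After op 4 (write(9)): arr=[2 13 17 9] head=0 tail=0 count=4
After op 5 (read()): arr=[2 13 17 9] head=1 tail=0 count=3
After op 6 (write(12)): arr=[12 13 17 9] head=1 tail=1 count=4
After op 7 (write(3)): arr=[12 3 17 9] head=2 tail=2 count=4

Answer: 2 2 4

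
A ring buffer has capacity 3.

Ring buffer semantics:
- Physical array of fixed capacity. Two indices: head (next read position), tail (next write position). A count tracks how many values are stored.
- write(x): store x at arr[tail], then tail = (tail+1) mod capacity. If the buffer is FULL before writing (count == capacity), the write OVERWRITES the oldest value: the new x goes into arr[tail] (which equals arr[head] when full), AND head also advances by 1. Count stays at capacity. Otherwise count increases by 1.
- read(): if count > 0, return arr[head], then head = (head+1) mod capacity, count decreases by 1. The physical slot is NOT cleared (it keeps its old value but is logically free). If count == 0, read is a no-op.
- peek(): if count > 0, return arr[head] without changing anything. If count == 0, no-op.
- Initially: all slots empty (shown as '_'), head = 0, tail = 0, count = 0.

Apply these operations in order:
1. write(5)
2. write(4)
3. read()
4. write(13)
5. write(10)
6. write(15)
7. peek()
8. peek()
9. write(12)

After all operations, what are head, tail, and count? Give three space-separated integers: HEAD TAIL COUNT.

Answer: 0 0 3

Derivation:
After op 1 (write(5)): arr=[5 _ _] head=0 tail=1 count=1
After op 2 (write(4)): arr=[5 4 _] head=0 tail=2 count=2
After op 3 (read()): arr=[5 4 _] head=1 tail=2 count=1
After op 4 (write(13)): arr=[5 4 13] head=1 tail=0 count=2
After op 5 (write(10)): arr=[10 4 13] head=1 tail=1 count=3
After op 6 (write(15)): arr=[10 15 13] head=2 tail=2 count=3
After op 7 (peek()): arr=[10 15 13] head=2 tail=2 count=3
After op 8 (peek()): arr=[10 15 13] head=2 tail=2 count=3
After op 9 (write(12)): arr=[10 15 12] head=0 tail=0 count=3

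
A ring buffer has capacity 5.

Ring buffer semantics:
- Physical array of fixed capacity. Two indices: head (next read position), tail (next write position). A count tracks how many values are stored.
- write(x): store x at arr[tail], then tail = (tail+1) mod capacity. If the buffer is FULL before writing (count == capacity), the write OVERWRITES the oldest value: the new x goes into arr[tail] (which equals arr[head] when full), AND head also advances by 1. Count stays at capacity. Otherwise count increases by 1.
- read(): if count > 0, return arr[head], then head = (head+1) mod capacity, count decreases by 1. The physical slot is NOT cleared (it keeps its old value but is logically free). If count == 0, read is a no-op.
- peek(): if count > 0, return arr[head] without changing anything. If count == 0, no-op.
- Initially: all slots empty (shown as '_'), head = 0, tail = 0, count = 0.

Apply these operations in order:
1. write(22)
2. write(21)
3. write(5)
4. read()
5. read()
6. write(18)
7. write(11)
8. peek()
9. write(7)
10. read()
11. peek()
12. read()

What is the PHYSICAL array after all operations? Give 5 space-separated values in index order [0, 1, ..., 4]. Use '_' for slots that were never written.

Answer: 7 21 5 18 11

Derivation:
After op 1 (write(22)): arr=[22 _ _ _ _] head=0 tail=1 count=1
After op 2 (write(21)): arr=[22 21 _ _ _] head=0 tail=2 count=2
After op 3 (write(5)): arr=[22 21 5 _ _] head=0 tail=3 count=3
After op 4 (read()): arr=[22 21 5 _ _] head=1 tail=3 count=2
After op 5 (read()): arr=[22 21 5 _ _] head=2 tail=3 count=1
After op 6 (write(18)): arr=[22 21 5 18 _] head=2 tail=4 count=2
After op 7 (write(11)): arr=[22 21 5 18 11] head=2 tail=0 count=3
After op 8 (peek()): arr=[22 21 5 18 11] head=2 tail=0 count=3
After op 9 (write(7)): arr=[7 21 5 18 11] head=2 tail=1 count=4
After op 10 (read()): arr=[7 21 5 18 11] head=3 tail=1 count=3
After op 11 (peek()): arr=[7 21 5 18 11] head=3 tail=1 count=3
After op 12 (read()): arr=[7 21 5 18 11] head=4 tail=1 count=2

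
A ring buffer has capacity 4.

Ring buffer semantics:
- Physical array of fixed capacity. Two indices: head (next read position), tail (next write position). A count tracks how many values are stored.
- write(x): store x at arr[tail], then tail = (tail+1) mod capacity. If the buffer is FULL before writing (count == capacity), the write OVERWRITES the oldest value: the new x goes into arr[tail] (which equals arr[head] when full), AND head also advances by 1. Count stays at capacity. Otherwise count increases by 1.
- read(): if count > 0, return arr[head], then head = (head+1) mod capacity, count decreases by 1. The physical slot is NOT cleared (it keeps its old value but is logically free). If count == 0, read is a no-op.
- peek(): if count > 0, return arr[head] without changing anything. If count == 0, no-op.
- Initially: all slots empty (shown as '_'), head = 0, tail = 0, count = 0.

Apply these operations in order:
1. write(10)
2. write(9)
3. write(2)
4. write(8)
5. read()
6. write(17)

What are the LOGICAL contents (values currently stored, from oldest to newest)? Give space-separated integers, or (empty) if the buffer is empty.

Answer: 9 2 8 17

Derivation:
After op 1 (write(10)): arr=[10 _ _ _] head=0 tail=1 count=1
After op 2 (write(9)): arr=[10 9 _ _] head=0 tail=2 count=2
After op 3 (write(2)): arr=[10 9 2 _] head=0 tail=3 count=3
After op 4 (write(8)): arr=[10 9 2 8] head=0 tail=0 count=4
After op 5 (read()): arr=[10 9 2 8] head=1 tail=0 count=3
After op 6 (write(17)): arr=[17 9 2 8] head=1 tail=1 count=4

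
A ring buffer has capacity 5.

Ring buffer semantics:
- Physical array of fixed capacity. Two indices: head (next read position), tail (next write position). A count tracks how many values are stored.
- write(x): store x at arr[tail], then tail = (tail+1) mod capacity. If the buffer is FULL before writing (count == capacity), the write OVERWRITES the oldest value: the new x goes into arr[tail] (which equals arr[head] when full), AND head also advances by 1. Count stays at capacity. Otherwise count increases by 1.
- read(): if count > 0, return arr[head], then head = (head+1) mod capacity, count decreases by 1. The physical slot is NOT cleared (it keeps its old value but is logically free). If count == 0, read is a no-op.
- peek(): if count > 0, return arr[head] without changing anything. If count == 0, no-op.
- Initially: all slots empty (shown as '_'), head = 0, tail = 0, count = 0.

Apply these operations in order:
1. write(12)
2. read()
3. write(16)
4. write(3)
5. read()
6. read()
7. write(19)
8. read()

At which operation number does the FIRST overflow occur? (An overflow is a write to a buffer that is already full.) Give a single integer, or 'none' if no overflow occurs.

After op 1 (write(12)): arr=[12 _ _ _ _] head=0 tail=1 count=1
After op 2 (read()): arr=[12 _ _ _ _] head=1 tail=1 count=0
After op 3 (write(16)): arr=[12 16 _ _ _] head=1 tail=2 count=1
After op 4 (write(3)): arr=[12 16 3 _ _] head=1 tail=3 count=2
After op 5 (read()): arr=[12 16 3 _ _] head=2 tail=3 count=1
After op 6 (read()): arr=[12 16 3 _ _] head=3 tail=3 count=0
After op 7 (write(19)): arr=[12 16 3 19 _] head=3 tail=4 count=1
After op 8 (read()): arr=[12 16 3 19 _] head=4 tail=4 count=0

Answer: none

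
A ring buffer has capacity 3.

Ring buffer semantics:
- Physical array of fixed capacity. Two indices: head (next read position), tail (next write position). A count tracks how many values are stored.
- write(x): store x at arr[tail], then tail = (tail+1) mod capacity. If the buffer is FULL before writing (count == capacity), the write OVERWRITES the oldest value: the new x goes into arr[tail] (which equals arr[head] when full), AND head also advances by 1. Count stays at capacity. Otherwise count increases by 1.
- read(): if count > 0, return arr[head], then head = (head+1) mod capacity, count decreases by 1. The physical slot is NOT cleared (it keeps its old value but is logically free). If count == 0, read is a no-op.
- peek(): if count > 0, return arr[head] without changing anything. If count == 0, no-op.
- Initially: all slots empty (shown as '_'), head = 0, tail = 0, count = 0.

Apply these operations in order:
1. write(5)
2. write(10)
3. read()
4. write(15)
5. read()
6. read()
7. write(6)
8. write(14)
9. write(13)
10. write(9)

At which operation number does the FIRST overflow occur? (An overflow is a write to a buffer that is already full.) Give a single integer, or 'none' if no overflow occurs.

Answer: 10

Derivation:
After op 1 (write(5)): arr=[5 _ _] head=0 tail=1 count=1
After op 2 (write(10)): arr=[5 10 _] head=0 tail=2 count=2
After op 3 (read()): arr=[5 10 _] head=1 tail=2 count=1
After op 4 (write(15)): arr=[5 10 15] head=1 tail=0 count=2
After op 5 (read()): arr=[5 10 15] head=2 tail=0 count=1
After op 6 (read()): arr=[5 10 15] head=0 tail=0 count=0
After op 7 (write(6)): arr=[6 10 15] head=0 tail=1 count=1
After op 8 (write(14)): arr=[6 14 15] head=0 tail=2 count=2
After op 9 (write(13)): arr=[6 14 13] head=0 tail=0 count=3
After op 10 (write(9)): arr=[9 14 13] head=1 tail=1 count=3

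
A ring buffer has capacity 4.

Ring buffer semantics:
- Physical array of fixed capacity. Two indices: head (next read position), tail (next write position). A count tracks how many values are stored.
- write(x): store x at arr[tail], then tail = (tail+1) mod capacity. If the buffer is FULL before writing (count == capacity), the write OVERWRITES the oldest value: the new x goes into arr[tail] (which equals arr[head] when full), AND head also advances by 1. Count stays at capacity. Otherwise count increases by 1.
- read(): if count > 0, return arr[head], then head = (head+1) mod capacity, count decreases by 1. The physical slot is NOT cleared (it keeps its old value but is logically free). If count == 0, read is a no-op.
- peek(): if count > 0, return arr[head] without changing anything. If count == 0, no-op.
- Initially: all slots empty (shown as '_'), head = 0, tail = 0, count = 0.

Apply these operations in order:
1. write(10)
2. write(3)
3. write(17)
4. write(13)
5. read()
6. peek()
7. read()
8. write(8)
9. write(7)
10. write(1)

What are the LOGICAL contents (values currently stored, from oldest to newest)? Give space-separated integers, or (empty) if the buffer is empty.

After op 1 (write(10)): arr=[10 _ _ _] head=0 tail=1 count=1
After op 2 (write(3)): arr=[10 3 _ _] head=0 tail=2 count=2
After op 3 (write(17)): arr=[10 3 17 _] head=0 tail=3 count=3
After op 4 (write(13)): arr=[10 3 17 13] head=0 tail=0 count=4
After op 5 (read()): arr=[10 3 17 13] head=1 tail=0 count=3
After op 6 (peek()): arr=[10 3 17 13] head=1 tail=0 count=3
After op 7 (read()): arr=[10 3 17 13] head=2 tail=0 count=2
After op 8 (write(8)): arr=[8 3 17 13] head=2 tail=1 count=3
After op 9 (write(7)): arr=[8 7 17 13] head=2 tail=2 count=4
After op 10 (write(1)): arr=[8 7 1 13] head=3 tail=3 count=4

Answer: 13 8 7 1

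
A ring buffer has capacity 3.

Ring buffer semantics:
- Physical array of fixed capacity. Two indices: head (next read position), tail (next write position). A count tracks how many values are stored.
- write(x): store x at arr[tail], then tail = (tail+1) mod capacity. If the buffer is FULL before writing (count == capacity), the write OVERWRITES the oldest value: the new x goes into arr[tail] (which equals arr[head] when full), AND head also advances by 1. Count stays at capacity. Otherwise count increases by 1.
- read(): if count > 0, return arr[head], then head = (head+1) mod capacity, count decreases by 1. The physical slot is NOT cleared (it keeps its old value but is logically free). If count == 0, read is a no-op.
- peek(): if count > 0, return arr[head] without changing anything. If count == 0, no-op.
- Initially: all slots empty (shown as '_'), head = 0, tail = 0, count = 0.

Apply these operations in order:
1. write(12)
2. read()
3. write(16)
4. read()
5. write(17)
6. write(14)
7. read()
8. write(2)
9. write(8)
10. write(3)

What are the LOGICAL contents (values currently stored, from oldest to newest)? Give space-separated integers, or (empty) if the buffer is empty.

After op 1 (write(12)): arr=[12 _ _] head=0 tail=1 count=1
After op 2 (read()): arr=[12 _ _] head=1 tail=1 count=0
After op 3 (write(16)): arr=[12 16 _] head=1 tail=2 count=1
After op 4 (read()): arr=[12 16 _] head=2 tail=2 count=0
After op 5 (write(17)): arr=[12 16 17] head=2 tail=0 count=1
After op 6 (write(14)): arr=[14 16 17] head=2 tail=1 count=2
After op 7 (read()): arr=[14 16 17] head=0 tail=1 count=1
After op 8 (write(2)): arr=[14 2 17] head=0 tail=2 count=2
After op 9 (write(8)): arr=[14 2 8] head=0 tail=0 count=3
After op 10 (write(3)): arr=[3 2 8] head=1 tail=1 count=3

Answer: 2 8 3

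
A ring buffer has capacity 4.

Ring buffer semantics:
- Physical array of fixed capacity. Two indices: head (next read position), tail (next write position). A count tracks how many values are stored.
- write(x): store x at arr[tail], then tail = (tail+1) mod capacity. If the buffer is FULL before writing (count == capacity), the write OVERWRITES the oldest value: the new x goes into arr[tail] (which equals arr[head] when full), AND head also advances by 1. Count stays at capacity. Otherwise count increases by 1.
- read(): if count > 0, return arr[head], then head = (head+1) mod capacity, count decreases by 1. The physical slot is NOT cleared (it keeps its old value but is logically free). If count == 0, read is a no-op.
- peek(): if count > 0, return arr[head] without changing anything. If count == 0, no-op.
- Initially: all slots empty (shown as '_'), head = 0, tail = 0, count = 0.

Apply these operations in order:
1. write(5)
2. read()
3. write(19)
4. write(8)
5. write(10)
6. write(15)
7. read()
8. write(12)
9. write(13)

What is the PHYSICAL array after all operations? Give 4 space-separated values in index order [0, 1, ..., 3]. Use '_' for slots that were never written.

After op 1 (write(5)): arr=[5 _ _ _] head=0 tail=1 count=1
After op 2 (read()): arr=[5 _ _ _] head=1 tail=1 count=0
After op 3 (write(19)): arr=[5 19 _ _] head=1 tail=2 count=1
After op 4 (write(8)): arr=[5 19 8 _] head=1 tail=3 count=2
After op 5 (write(10)): arr=[5 19 8 10] head=1 tail=0 count=3
After op 6 (write(15)): arr=[15 19 8 10] head=1 tail=1 count=4
After op 7 (read()): arr=[15 19 8 10] head=2 tail=1 count=3
After op 8 (write(12)): arr=[15 12 8 10] head=2 tail=2 count=4
After op 9 (write(13)): arr=[15 12 13 10] head=3 tail=3 count=4

Answer: 15 12 13 10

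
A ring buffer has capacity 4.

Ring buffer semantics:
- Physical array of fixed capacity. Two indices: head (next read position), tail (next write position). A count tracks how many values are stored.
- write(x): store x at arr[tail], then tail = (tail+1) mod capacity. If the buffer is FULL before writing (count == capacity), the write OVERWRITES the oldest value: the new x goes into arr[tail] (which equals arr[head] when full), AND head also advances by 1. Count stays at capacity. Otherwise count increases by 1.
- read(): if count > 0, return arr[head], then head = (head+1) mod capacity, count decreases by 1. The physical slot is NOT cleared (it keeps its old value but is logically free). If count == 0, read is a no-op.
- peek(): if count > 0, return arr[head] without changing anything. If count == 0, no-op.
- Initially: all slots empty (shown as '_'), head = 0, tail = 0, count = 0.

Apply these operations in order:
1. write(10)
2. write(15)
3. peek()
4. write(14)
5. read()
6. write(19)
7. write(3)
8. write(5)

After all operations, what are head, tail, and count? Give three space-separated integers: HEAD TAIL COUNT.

Answer: 2 2 4

Derivation:
After op 1 (write(10)): arr=[10 _ _ _] head=0 tail=1 count=1
After op 2 (write(15)): arr=[10 15 _ _] head=0 tail=2 count=2
After op 3 (peek()): arr=[10 15 _ _] head=0 tail=2 count=2
After op 4 (write(14)): arr=[10 15 14 _] head=0 tail=3 count=3
After op 5 (read()): arr=[10 15 14 _] head=1 tail=3 count=2
After op 6 (write(19)): arr=[10 15 14 19] head=1 tail=0 count=3
After op 7 (write(3)): arr=[3 15 14 19] head=1 tail=1 count=4
After op 8 (write(5)): arr=[3 5 14 19] head=2 tail=2 count=4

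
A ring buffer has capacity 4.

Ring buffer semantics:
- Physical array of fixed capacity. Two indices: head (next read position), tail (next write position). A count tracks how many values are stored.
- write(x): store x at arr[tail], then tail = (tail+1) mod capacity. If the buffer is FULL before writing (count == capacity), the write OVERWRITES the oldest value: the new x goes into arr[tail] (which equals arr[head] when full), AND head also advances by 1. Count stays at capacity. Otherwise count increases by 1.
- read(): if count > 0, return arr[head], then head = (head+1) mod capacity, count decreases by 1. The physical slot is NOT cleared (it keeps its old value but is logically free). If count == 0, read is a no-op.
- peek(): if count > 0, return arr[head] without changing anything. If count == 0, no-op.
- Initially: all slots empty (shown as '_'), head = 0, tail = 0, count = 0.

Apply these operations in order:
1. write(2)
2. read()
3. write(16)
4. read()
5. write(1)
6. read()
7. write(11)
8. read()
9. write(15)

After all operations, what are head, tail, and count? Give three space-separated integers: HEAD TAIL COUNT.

After op 1 (write(2)): arr=[2 _ _ _] head=0 tail=1 count=1
After op 2 (read()): arr=[2 _ _ _] head=1 tail=1 count=0
After op 3 (write(16)): arr=[2 16 _ _] head=1 tail=2 count=1
After op 4 (read()): arr=[2 16 _ _] head=2 tail=2 count=0
After op 5 (write(1)): arr=[2 16 1 _] head=2 tail=3 count=1
After op 6 (read()): arr=[2 16 1 _] head=3 tail=3 count=0
After op 7 (write(11)): arr=[2 16 1 11] head=3 tail=0 count=1
After op 8 (read()): arr=[2 16 1 11] head=0 tail=0 count=0
After op 9 (write(15)): arr=[15 16 1 11] head=0 tail=1 count=1

Answer: 0 1 1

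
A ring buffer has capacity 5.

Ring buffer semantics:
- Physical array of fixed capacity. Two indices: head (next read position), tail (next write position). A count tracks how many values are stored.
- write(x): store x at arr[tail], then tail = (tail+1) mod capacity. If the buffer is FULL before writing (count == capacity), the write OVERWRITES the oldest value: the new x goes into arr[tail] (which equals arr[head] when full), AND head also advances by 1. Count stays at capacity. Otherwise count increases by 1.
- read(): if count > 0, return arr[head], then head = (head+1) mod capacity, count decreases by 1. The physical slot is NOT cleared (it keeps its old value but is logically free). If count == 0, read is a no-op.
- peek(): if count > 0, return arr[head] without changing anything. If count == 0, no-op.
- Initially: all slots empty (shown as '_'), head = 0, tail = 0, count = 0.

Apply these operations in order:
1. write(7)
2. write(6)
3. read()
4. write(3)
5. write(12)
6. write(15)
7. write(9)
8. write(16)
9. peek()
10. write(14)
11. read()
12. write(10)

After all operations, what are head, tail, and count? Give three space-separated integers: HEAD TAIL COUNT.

Answer: 4 4 5

Derivation:
After op 1 (write(7)): arr=[7 _ _ _ _] head=0 tail=1 count=1
After op 2 (write(6)): arr=[7 6 _ _ _] head=0 tail=2 count=2
After op 3 (read()): arr=[7 6 _ _ _] head=1 tail=2 count=1
After op 4 (write(3)): arr=[7 6 3 _ _] head=1 tail=3 count=2
After op 5 (write(12)): arr=[7 6 3 12 _] head=1 tail=4 count=3
After op 6 (write(15)): arr=[7 6 3 12 15] head=1 tail=0 count=4
After op 7 (write(9)): arr=[9 6 3 12 15] head=1 tail=1 count=5
After op 8 (write(16)): arr=[9 16 3 12 15] head=2 tail=2 count=5
After op 9 (peek()): arr=[9 16 3 12 15] head=2 tail=2 count=5
After op 10 (write(14)): arr=[9 16 14 12 15] head=3 tail=3 count=5
After op 11 (read()): arr=[9 16 14 12 15] head=4 tail=3 count=4
After op 12 (write(10)): arr=[9 16 14 10 15] head=4 tail=4 count=5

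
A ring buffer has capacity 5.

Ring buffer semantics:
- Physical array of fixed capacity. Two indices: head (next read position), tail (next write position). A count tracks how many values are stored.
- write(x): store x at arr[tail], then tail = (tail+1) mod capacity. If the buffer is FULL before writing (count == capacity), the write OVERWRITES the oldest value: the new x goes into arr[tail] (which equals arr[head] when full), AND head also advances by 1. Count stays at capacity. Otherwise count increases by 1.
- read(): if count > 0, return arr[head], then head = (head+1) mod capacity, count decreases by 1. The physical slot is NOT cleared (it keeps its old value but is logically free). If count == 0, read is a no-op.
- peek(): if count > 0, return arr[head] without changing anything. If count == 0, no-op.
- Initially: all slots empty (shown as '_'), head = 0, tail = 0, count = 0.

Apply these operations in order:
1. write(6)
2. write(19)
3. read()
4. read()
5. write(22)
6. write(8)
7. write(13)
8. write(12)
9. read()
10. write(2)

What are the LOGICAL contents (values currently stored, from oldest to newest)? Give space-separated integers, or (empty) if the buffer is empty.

After op 1 (write(6)): arr=[6 _ _ _ _] head=0 tail=1 count=1
After op 2 (write(19)): arr=[6 19 _ _ _] head=0 tail=2 count=2
After op 3 (read()): arr=[6 19 _ _ _] head=1 tail=2 count=1
After op 4 (read()): arr=[6 19 _ _ _] head=2 tail=2 count=0
After op 5 (write(22)): arr=[6 19 22 _ _] head=2 tail=3 count=1
After op 6 (write(8)): arr=[6 19 22 8 _] head=2 tail=4 count=2
After op 7 (write(13)): arr=[6 19 22 8 13] head=2 tail=0 count=3
After op 8 (write(12)): arr=[12 19 22 8 13] head=2 tail=1 count=4
After op 9 (read()): arr=[12 19 22 8 13] head=3 tail=1 count=3
After op 10 (write(2)): arr=[12 2 22 8 13] head=3 tail=2 count=4

Answer: 8 13 12 2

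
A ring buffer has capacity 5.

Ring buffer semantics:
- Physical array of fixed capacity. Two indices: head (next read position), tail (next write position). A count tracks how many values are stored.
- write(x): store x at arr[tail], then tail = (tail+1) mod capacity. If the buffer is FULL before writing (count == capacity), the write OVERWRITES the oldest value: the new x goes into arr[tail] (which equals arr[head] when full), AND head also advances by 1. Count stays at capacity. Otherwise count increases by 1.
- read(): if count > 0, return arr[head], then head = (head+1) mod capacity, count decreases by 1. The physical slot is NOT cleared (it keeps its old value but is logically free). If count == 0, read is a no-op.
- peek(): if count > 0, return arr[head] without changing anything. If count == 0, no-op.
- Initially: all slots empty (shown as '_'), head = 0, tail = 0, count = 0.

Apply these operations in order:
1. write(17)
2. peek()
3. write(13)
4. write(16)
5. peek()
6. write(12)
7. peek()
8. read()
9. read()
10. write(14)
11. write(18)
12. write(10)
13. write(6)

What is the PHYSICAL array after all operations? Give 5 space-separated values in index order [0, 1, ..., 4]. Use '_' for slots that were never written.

Answer: 18 10 6 12 14

Derivation:
After op 1 (write(17)): arr=[17 _ _ _ _] head=0 tail=1 count=1
After op 2 (peek()): arr=[17 _ _ _ _] head=0 tail=1 count=1
After op 3 (write(13)): arr=[17 13 _ _ _] head=0 tail=2 count=2
After op 4 (write(16)): arr=[17 13 16 _ _] head=0 tail=3 count=3
After op 5 (peek()): arr=[17 13 16 _ _] head=0 tail=3 count=3
After op 6 (write(12)): arr=[17 13 16 12 _] head=0 tail=4 count=4
After op 7 (peek()): arr=[17 13 16 12 _] head=0 tail=4 count=4
After op 8 (read()): arr=[17 13 16 12 _] head=1 tail=4 count=3
After op 9 (read()): arr=[17 13 16 12 _] head=2 tail=4 count=2
After op 10 (write(14)): arr=[17 13 16 12 14] head=2 tail=0 count=3
After op 11 (write(18)): arr=[18 13 16 12 14] head=2 tail=1 count=4
After op 12 (write(10)): arr=[18 10 16 12 14] head=2 tail=2 count=5
After op 13 (write(6)): arr=[18 10 6 12 14] head=3 tail=3 count=5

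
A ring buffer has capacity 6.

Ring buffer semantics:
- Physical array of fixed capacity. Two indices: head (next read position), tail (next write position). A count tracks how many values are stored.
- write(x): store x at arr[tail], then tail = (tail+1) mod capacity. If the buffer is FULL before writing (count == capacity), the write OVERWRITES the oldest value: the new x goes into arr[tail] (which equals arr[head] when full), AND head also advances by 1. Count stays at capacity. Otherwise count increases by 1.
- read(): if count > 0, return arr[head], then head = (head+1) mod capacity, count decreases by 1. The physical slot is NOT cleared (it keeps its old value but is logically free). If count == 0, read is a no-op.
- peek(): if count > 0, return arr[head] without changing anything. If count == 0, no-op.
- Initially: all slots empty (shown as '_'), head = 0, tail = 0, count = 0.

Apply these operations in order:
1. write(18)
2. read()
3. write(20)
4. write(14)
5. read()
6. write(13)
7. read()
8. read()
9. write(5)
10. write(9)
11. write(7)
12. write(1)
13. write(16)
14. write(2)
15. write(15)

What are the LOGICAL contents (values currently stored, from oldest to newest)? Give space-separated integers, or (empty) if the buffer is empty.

Answer: 9 7 1 16 2 15

Derivation:
After op 1 (write(18)): arr=[18 _ _ _ _ _] head=0 tail=1 count=1
After op 2 (read()): arr=[18 _ _ _ _ _] head=1 tail=1 count=0
After op 3 (write(20)): arr=[18 20 _ _ _ _] head=1 tail=2 count=1
After op 4 (write(14)): arr=[18 20 14 _ _ _] head=1 tail=3 count=2
After op 5 (read()): arr=[18 20 14 _ _ _] head=2 tail=3 count=1
After op 6 (write(13)): arr=[18 20 14 13 _ _] head=2 tail=4 count=2
After op 7 (read()): arr=[18 20 14 13 _ _] head=3 tail=4 count=1
After op 8 (read()): arr=[18 20 14 13 _ _] head=4 tail=4 count=0
After op 9 (write(5)): arr=[18 20 14 13 5 _] head=4 tail=5 count=1
After op 10 (write(9)): arr=[18 20 14 13 5 9] head=4 tail=0 count=2
After op 11 (write(7)): arr=[7 20 14 13 5 9] head=4 tail=1 count=3
After op 12 (write(1)): arr=[7 1 14 13 5 9] head=4 tail=2 count=4
After op 13 (write(16)): arr=[7 1 16 13 5 9] head=4 tail=3 count=5
After op 14 (write(2)): arr=[7 1 16 2 5 9] head=4 tail=4 count=6
After op 15 (write(15)): arr=[7 1 16 2 15 9] head=5 tail=5 count=6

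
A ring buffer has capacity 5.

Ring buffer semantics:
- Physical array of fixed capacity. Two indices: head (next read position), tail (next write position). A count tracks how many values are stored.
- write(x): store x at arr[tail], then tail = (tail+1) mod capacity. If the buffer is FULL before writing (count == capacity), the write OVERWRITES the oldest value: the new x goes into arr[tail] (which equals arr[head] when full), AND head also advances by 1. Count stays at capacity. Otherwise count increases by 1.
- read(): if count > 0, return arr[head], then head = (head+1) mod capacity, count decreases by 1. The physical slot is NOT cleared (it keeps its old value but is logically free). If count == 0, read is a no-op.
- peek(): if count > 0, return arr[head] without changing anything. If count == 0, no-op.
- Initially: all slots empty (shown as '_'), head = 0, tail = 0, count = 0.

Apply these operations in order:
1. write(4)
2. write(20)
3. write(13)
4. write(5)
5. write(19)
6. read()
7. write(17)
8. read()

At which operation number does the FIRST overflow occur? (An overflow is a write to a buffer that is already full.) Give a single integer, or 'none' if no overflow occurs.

Answer: none

Derivation:
After op 1 (write(4)): arr=[4 _ _ _ _] head=0 tail=1 count=1
After op 2 (write(20)): arr=[4 20 _ _ _] head=0 tail=2 count=2
After op 3 (write(13)): arr=[4 20 13 _ _] head=0 tail=3 count=3
After op 4 (write(5)): arr=[4 20 13 5 _] head=0 tail=4 count=4
After op 5 (write(19)): arr=[4 20 13 5 19] head=0 tail=0 count=5
After op 6 (read()): arr=[4 20 13 5 19] head=1 tail=0 count=4
After op 7 (write(17)): arr=[17 20 13 5 19] head=1 tail=1 count=5
After op 8 (read()): arr=[17 20 13 5 19] head=2 tail=1 count=4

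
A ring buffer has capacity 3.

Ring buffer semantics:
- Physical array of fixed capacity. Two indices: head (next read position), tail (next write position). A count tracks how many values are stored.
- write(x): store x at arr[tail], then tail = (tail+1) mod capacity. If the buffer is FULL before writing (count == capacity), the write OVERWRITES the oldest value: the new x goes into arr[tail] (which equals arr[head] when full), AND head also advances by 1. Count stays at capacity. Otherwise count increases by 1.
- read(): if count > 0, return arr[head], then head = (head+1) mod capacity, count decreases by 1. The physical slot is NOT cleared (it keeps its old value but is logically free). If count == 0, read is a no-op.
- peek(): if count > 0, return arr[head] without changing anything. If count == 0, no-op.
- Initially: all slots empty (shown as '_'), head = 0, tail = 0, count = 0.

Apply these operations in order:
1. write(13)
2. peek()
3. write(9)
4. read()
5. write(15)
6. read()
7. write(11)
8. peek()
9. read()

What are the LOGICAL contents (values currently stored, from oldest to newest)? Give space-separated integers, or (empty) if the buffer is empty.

After op 1 (write(13)): arr=[13 _ _] head=0 tail=1 count=1
After op 2 (peek()): arr=[13 _ _] head=0 tail=1 count=1
After op 3 (write(9)): arr=[13 9 _] head=0 tail=2 count=2
After op 4 (read()): arr=[13 9 _] head=1 tail=2 count=1
After op 5 (write(15)): arr=[13 9 15] head=1 tail=0 count=2
After op 6 (read()): arr=[13 9 15] head=2 tail=0 count=1
After op 7 (write(11)): arr=[11 9 15] head=2 tail=1 count=2
After op 8 (peek()): arr=[11 9 15] head=2 tail=1 count=2
After op 9 (read()): arr=[11 9 15] head=0 tail=1 count=1

Answer: 11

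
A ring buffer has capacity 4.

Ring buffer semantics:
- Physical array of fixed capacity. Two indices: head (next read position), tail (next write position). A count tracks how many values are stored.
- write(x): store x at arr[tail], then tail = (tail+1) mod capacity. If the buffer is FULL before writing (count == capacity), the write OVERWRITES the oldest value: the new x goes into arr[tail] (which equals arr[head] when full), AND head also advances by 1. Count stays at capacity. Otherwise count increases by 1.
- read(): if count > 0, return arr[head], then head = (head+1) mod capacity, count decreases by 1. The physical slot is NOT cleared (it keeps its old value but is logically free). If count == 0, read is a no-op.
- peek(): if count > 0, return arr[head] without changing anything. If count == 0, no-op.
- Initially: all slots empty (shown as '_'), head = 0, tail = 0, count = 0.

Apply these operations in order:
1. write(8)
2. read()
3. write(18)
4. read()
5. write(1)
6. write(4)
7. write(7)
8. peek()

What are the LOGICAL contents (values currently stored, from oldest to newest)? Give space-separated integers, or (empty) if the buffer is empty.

After op 1 (write(8)): arr=[8 _ _ _] head=0 tail=1 count=1
After op 2 (read()): arr=[8 _ _ _] head=1 tail=1 count=0
After op 3 (write(18)): arr=[8 18 _ _] head=1 tail=2 count=1
After op 4 (read()): arr=[8 18 _ _] head=2 tail=2 count=0
After op 5 (write(1)): arr=[8 18 1 _] head=2 tail=3 count=1
After op 6 (write(4)): arr=[8 18 1 4] head=2 tail=0 count=2
After op 7 (write(7)): arr=[7 18 1 4] head=2 tail=1 count=3
After op 8 (peek()): arr=[7 18 1 4] head=2 tail=1 count=3

Answer: 1 4 7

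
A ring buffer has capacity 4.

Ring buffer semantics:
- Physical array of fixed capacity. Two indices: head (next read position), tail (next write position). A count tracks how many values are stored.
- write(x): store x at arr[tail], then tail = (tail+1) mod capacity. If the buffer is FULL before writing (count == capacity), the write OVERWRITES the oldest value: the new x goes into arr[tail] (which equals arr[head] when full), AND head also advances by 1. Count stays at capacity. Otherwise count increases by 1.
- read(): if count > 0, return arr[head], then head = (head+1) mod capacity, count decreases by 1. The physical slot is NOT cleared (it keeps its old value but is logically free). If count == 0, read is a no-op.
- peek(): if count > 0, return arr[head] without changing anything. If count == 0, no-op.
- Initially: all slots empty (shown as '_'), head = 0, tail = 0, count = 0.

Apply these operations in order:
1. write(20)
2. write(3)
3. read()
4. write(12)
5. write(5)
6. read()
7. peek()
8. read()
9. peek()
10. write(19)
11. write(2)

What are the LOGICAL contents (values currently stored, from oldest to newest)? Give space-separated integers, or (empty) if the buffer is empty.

After op 1 (write(20)): arr=[20 _ _ _] head=0 tail=1 count=1
After op 2 (write(3)): arr=[20 3 _ _] head=0 tail=2 count=2
After op 3 (read()): arr=[20 3 _ _] head=1 tail=2 count=1
After op 4 (write(12)): arr=[20 3 12 _] head=1 tail=3 count=2
After op 5 (write(5)): arr=[20 3 12 5] head=1 tail=0 count=3
After op 6 (read()): arr=[20 3 12 5] head=2 tail=0 count=2
After op 7 (peek()): arr=[20 3 12 5] head=2 tail=0 count=2
After op 8 (read()): arr=[20 3 12 5] head=3 tail=0 count=1
After op 9 (peek()): arr=[20 3 12 5] head=3 tail=0 count=1
After op 10 (write(19)): arr=[19 3 12 5] head=3 tail=1 count=2
After op 11 (write(2)): arr=[19 2 12 5] head=3 tail=2 count=3

Answer: 5 19 2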